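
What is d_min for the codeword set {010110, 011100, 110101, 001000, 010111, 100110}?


Comparing all pairs, minimum distance: 1
Can detect 0 errors, correct 0 errors

1


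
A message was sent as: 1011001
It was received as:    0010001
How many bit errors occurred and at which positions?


XOR: 1001000

2 error(s) at position(s): 0, 3


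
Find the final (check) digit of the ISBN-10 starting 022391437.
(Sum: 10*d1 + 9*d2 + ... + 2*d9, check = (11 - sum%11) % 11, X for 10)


Weighted sum: 153
153 mod 11 = 10

Check digit: 1


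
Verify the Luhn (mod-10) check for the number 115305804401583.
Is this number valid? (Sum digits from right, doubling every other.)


Luhn sum = 52
52 mod 10 = 2

Invalid (Luhn sum mod 10 = 2)


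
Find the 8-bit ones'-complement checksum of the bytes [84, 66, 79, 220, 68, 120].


Sum = 637 mod 256 = 125
Complement = 130

130


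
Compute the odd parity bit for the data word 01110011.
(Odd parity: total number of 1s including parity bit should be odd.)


Number of 1s in data: 5
Parity bit: 0

0


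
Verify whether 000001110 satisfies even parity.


Number of 1s: 3

No, parity error (3 ones)


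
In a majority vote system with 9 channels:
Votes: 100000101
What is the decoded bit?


Ones: 3 out of 9
Threshold: 5

0 (3/9 voted 1)


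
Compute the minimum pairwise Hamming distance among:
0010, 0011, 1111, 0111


Comparing all pairs, minimum distance: 1
Can detect 0 errors, correct 0 errors

1


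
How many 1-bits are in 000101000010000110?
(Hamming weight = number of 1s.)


Counting 1s in 000101000010000110

5


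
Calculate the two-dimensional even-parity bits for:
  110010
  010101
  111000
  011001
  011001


Row parities: 11111
Column parities: 011111

Row P: 11111, Col P: 011111, Corner: 1


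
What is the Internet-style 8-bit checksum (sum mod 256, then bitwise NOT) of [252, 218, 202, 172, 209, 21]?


Sum = 1074 mod 256 = 50
Complement = 205

205


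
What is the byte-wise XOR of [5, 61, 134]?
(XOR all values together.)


XOR chain: 5 ^ 61 ^ 134 = 190

190


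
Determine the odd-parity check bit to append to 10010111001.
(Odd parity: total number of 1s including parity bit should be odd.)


Number of 1s in data: 6
Parity bit: 1

1


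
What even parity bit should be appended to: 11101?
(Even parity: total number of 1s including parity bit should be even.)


Number of 1s in data: 4
Parity bit: 0

0


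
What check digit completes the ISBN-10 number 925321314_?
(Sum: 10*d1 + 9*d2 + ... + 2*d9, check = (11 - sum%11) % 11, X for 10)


Weighted sum: 209
209 mod 11 = 0

Check digit: 0


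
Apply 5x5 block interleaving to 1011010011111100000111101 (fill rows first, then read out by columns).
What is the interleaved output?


Matrix:
  10110
  10011
  11110
  00001
  11101
Read columns: 1110100101101011110001011

1110100101101011110001011


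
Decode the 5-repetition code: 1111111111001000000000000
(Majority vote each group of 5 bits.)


Groups: 11111, 11111, 00100, 00000, 00000
Majority votes: 11000

11000


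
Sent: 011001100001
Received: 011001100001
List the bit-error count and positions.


XOR: 000000000000

0 errors (received matches sent)


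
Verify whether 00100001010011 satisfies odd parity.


Number of 1s: 5

Yes, parity is correct (5 ones)


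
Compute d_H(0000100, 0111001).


XOR: 0111101
Count of 1s: 5

5


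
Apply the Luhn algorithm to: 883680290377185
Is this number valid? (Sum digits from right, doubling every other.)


Luhn sum = 71
71 mod 10 = 1

Invalid (Luhn sum mod 10 = 1)


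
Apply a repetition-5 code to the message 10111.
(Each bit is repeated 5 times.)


Each bit -> 5 copies

1111100000111111111111111


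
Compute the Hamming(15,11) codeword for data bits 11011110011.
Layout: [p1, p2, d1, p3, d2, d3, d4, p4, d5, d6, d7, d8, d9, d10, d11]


Parity bits: p1=0, p2=0, p3=0, p4=1

001010111110011


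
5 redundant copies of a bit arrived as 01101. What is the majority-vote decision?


Ones: 3 out of 5
Threshold: 3

1 (3/5 voted 1)


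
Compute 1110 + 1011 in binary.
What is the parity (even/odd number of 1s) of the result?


1110 = 14
1011 = 11
Sum = 25 = 11001
1s count = 3

odd parity (3 ones in 11001)


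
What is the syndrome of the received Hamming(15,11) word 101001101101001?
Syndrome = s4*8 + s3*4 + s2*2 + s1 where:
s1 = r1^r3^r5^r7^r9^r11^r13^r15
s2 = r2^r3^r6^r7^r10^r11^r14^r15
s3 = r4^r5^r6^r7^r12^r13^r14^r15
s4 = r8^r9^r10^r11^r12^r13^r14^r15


s1=1, s2=1, s3=0, s4=0

Syndrome = 3 (error at position 3)


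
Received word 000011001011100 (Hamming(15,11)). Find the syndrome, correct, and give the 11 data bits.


Syndrome = 0: no error detected

Data: 01101011100 (no errors)


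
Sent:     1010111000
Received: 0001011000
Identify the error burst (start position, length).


XOR: 1011100000

Burst at position 0, length 5


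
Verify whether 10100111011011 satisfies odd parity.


Number of 1s: 9

Yes, parity is correct (9 ones)


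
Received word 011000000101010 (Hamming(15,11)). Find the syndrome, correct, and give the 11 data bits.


Syndrome = 9: error at position 9

Data: 10001101010 (corrected bit 9)


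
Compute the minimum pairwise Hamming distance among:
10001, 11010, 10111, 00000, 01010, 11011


Comparing all pairs, minimum distance: 1
Can detect 0 errors, correct 0 errors

1


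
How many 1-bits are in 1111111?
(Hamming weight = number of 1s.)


Counting 1s in 1111111

7


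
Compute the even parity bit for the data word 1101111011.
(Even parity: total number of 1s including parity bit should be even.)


Number of 1s in data: 8
Parity bit: 0

0


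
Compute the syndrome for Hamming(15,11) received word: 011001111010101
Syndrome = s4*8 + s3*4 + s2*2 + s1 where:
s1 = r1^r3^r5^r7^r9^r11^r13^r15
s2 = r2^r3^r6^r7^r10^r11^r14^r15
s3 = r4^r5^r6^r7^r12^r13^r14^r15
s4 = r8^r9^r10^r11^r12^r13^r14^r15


s1=0, s2=0, s3=0, s4=1

Syndrome = 8 (error at position 8)


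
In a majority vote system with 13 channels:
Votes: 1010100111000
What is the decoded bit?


Ones: 6 out of 13
Threshold: 7

0 (6/13 voted 1)


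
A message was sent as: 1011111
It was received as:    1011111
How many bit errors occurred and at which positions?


XOR: 0000000

0 errors (received matches sent)


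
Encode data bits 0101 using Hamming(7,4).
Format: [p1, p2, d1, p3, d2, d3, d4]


Parity bits: p1=0, p2=1, p3=0

0100101


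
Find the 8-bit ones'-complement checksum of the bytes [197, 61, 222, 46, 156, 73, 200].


Sum = 955 mod 256 = 187
Complement = 68

68


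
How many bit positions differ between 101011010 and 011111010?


XOR: 110100000
Count of 1s: 3

3


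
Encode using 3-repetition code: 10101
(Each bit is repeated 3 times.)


Each bit -> 3 copies

111000111000111


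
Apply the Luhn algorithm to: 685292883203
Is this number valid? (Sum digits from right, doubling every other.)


Luhn sum = 51
51 mod 10 = 1

Invalid (Luhn sum mod 10 = 1)


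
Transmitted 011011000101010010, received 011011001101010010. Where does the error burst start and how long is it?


XOR: 000000001000000000

Burst at position 8, length 1


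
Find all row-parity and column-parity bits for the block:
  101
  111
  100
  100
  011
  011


Row parities: 011100
Column parities: 010

Row P: 011100, Col P: 010, Corner: 1


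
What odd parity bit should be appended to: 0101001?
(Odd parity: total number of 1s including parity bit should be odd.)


Number of 1s in data: 3
Parity bit: 0

0


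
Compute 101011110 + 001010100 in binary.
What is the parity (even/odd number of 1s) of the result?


101011110 = 350
001010100 = 84
Sum = 434 = 110110010
1s count = 5

odd parity (5 ones in 110110010)


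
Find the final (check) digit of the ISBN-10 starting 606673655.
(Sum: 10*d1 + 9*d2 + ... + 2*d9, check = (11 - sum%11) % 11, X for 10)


Weighted sum: 256
256 mod 11 = 3

Check digit: 8


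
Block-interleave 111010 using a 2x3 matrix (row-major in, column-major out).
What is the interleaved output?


Matrix:
  111
  010
Read columns: 101110

101110


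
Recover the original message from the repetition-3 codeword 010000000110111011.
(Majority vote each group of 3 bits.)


Groups: 010, 000, 000, 110, 111, 011
Majority votes: 000111

000111


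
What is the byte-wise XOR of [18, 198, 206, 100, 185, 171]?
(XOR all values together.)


XOR chain: 18 ^ 198 ^ 206 ^ 100 ^ 185 ^ 171 = 108

108


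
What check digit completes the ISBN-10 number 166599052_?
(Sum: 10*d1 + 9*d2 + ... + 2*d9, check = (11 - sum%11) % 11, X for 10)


Weighted sum: 265
265 mod 11 = 1

Check digit: X


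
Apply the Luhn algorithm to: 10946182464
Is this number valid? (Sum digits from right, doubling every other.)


Luhn sum = 49
49 mod 10 = 9

Invalid (Luhn sum mod 10 = 9)


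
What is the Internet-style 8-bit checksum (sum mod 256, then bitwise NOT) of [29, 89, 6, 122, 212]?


Sum = 458 mod 256 = 202
Complement = 53

53


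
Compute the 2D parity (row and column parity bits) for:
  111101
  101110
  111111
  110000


Row parities: 1000
Column parities: 011100

Row P: 1000, Col P: 011100, Corner: 1


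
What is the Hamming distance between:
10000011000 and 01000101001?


XOR: 11000110001
Count of 1s: 5

5


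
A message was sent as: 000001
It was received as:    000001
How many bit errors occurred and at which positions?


XOR: 000000

0 errors (received matches sent)


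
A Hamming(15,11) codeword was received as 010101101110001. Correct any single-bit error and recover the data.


Syndrome = 0: no error detected

Data: 00111110001 (no errors)


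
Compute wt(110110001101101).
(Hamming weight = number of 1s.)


Counting 1s in 110110001101101

9


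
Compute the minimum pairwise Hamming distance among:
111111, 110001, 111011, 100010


Comparing all pairs, minimum distance: 1
Can detect 0 errors, correct 0 errors

1


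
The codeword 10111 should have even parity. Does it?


Number of 1s: 4

Yes, parity is correct (4 ones)


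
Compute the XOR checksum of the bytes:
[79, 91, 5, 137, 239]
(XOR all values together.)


XOR chain: 79 ^ 91 ^ 5 ^ 137 ^ 239 = 119

119


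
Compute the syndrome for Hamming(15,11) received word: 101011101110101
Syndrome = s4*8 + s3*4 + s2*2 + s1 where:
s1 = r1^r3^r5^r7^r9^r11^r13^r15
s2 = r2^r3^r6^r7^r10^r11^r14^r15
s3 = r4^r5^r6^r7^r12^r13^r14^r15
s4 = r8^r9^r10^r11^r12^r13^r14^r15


s1=0, s2=0, s3=1, s4=1

Syndrome = 12 (error at position 12)


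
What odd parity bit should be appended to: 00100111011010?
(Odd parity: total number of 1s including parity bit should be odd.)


Number of 1s in data: 7
Parity bit: 0

0


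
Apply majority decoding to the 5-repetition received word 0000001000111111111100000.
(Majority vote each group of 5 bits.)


Groups: 00000, 01000, 11111, 11111, 00000
Majority votes: 00110

00110


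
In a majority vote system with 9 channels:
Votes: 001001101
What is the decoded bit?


Ones: 4 out of 9
Threshold: 5

0 (4/9 voted 1)


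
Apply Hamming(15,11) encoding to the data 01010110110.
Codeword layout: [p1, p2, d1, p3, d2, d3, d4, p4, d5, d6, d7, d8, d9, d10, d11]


Parity bits: p1=0, p2=0, p3=0, p4=0

000010100110110


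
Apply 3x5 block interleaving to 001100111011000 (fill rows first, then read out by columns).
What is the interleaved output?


Matrix:
  00110
  01110
  11000
Read columns: 001011110110000

001011110110000


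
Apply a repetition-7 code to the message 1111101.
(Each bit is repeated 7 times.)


Each bit -> 7 copies

1111111111111111111111111111111111100000001111111


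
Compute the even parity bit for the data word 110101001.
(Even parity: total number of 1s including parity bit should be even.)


Number of 1s in data: 5
Parity bit: 1

1


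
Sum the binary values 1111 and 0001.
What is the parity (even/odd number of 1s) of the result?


1111 = 15
0001 = 1
Sum = 16 = 10000
1s count = 1

odd parity (1 ones in 10000)


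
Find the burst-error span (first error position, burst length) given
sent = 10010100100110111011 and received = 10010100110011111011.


XOR: 00000000010101000000

Burst at position 9, length 5


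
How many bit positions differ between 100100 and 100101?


XOR: 000001
Count of 1s: 1

1


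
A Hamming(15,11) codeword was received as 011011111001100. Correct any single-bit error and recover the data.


Syndrome = 5: error at position 5

Data: 10111001100 (corrected bit 5)


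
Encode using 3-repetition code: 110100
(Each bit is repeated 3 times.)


Each bit -> 3 copies

111111000111000000


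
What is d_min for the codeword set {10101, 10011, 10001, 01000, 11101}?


Comparing all pairs, minimum distance: 1
Can detect 0 errors, correct 0 errors

1


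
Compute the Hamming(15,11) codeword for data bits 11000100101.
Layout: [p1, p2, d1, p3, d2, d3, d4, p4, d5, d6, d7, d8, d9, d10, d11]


Parity bits: p1=0, p2=1, p3=1, p4=1

011110010100101


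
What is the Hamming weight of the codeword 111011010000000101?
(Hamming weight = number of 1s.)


Counting 1s in 111011010000000101

8


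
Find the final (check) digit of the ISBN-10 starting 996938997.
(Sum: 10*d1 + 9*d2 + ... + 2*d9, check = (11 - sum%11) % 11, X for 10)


Weighted sum: 417
417 mod 11 = 10

Check digit: 1


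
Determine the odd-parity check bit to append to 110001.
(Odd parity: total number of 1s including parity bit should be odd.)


Number of 1s in data: 3
Parity bit: 0

0


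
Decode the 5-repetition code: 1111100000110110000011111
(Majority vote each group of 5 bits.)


Groups: 11111, 00000, 11011, 00000, 11111
Majority votes: 10101

10101


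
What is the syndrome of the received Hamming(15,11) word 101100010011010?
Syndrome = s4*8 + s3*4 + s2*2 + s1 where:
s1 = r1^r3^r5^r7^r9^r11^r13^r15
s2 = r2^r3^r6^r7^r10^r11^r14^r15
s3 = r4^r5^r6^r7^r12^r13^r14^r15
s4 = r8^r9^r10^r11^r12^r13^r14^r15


s1=1, s2=1, s3=1, s4=0

Syndrome = 7 (error at position 7)


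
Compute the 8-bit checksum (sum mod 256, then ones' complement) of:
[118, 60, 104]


Sum = 282 mod 256 = 26
Complement = 229

229


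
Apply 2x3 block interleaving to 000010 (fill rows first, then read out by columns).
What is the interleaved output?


Matrix:
  000
  010
Read columns: 000100

000100


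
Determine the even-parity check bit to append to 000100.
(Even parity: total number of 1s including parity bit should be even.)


Number of 1s in data: 1
Parity bit: 1

1


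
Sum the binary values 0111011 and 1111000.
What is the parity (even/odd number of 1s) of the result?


0111011 = 59
1111000 = 120
Sum = 179 = 10110011
1s count = 5

odd parity (5 ones in 10110011)


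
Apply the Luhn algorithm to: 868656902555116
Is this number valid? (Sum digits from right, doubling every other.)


Luhn sum = 57
57 mod 10 = 7

Invalid (Luhn sum mod 10 = 7)


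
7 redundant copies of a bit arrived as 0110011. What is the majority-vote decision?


Ones: 4 out of 7
Threshold: 4

1 (4/7 voted 1)


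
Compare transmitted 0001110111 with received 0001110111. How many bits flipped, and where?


XOR: 0000000000

0 errors (received matches sent)


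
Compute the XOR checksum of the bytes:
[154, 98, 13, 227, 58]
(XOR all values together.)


XOR chain: 154 ^ 98 ^ 13 ^ 227 ^ 58 = 44

44


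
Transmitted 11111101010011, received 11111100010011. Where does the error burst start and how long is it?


XOR: 00000001000000

Burst at position 7, length 1


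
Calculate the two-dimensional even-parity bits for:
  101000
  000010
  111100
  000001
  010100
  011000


Row parities: 010100
Column parities: 011011

Row P: 010100, Col P: 011011, Corner: 0


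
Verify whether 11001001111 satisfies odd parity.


Number of 1s: 7

Yes, parity is correct (7 ones)


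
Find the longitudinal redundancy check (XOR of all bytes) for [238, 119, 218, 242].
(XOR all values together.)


XOR chain: 238 ^ 119 ^ 218 ^ 242 = 177

177


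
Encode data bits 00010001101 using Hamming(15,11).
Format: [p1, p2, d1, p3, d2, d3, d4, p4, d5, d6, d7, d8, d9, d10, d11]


Parity bits: p1=1, p2=0, p3=0, p4=1

100000110001101


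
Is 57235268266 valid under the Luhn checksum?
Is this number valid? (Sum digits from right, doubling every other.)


Luhn sum = 51
51 mod 10 = 1

Invalid (Luhn sum mod 10 = 1)


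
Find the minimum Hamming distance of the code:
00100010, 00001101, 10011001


Comparing all pairs, minimum distance: 3
Can detect 2 errors, correct 1 errors

3


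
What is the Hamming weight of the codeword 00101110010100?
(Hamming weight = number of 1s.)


Counting 1s in 00101110010100

6


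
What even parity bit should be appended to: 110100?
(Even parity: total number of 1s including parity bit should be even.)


Number of 1s in data: 3
Parity bit: 1

1


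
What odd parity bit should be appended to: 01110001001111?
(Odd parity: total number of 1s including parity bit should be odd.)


Number of 1s in data: 8
Parity bit: 1

1


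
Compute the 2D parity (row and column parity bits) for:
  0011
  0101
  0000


Row parities: 000
Column parities: 0110

Row P: 000, Col P: 0110, Corner: 0


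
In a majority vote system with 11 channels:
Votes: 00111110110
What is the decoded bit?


Ones: 7 out of 11
Threshold: 6

1 (7/11 voted 1)


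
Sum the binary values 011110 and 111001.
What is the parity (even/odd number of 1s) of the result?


011110 = 30
111001 = 57
Sum = 87 = 1010111
1s count = 5

odd parity (5 ones in 1010111)


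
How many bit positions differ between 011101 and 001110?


XOR: 010011
Count of 1s: 3

3


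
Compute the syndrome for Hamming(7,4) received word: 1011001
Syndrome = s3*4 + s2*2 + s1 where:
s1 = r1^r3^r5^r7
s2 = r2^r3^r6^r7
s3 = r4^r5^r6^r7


s1=1, s2=0, s3=0

Syndrome = 1 (error at position 1)


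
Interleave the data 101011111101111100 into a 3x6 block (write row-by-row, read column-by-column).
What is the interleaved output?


Matrix:
  101011
  111101
  111100
Read columns: 111011111011100110

111011111011100110


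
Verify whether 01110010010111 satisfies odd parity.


Number of 1s: 8

No, parity error (8 ones)


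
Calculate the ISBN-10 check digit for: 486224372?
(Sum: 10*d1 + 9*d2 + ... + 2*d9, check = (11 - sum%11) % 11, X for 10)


Weighted sum: 243
243 mod 11 = 1

Check digit: X


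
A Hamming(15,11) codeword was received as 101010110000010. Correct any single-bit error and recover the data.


Syndrome = 6: error at position 6

Data: 11110000010 (corrected bit 6)


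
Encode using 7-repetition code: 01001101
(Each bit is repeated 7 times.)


Each bit -> 7 copies

00000001111111000000000000001111111111111100000001111111


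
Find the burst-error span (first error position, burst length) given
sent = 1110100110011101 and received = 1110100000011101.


XOR: 0000000110000000

Burst at position 7, length 2


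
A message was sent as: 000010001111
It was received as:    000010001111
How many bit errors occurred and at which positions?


XOR: 000000000000

0 errors (received matches sent)


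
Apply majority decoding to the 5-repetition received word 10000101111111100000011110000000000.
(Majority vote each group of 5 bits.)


Groups: 10000, 10111, 11111, 00000, 01111, 00000, 00000
Majority votes: 0110100

0110100


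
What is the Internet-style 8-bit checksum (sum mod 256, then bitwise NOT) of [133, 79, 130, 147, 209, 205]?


Sum = 903 mod 256 = 135
Complement = 120

120


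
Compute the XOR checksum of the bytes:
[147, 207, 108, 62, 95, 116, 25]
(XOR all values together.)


XOR chain: 147 ^ 207 ^ 108 ^ 62 ^ 95 ^ 116 ^ 25 = 60

60


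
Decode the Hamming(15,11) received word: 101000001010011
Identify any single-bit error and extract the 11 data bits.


Syndrome = 1: error at position 1

Data: 10001010011 (corrected bit 1)


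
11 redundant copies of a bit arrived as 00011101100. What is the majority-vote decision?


Ones: 5 out of 11
Threshold: 6

0 (5/11 voted 1)


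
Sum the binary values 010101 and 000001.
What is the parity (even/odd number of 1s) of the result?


010101 = 21
000001 = 1
Sum = 22 = 10110
1s count = 3

odd parity (3 ones in 10110)


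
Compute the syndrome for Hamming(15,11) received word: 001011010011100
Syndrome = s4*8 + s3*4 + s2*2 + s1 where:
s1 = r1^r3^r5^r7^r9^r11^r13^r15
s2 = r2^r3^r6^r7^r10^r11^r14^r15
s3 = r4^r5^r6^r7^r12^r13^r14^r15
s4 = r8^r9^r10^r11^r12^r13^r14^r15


s1=0, s2=1, s3=0, s4=0

Syndrome = 2 (error at position 2)


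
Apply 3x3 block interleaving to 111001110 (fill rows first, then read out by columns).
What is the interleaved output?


Matrix:
  111
  001
  110
Read columns: 101101110

101101110


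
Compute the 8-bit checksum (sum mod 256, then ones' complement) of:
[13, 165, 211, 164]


Sum = 553 mod 256 = 41
Complement = 214

214


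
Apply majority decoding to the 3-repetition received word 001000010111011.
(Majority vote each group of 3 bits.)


Groups: 001, 000, 010, 111, 011
Majority votes: 00011

00011


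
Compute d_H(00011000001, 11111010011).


XOR: 11100010010
Count of 1s: 5

5


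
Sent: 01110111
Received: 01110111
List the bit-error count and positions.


XOR: 00000000

0 errors (received matches sent)


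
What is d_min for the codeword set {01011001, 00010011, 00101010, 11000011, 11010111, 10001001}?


Comparing all pairs, minimum distance: 2
Can detect 1 errors, correct 0 errors

2


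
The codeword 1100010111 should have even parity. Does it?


Number of 1s: 6

Yes, parity is correct (6 ones)


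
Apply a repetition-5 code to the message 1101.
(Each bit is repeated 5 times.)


Each bit -> 5 copies

11111111110000011111


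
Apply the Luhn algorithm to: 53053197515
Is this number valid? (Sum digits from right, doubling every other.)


Luhn sum = 43
43 mod 10 = 3

Invalid (Luhn sum mod 10 = 3)


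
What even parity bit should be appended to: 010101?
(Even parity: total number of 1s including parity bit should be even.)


Number of 1s in data: 3
Parity bit: 1

1


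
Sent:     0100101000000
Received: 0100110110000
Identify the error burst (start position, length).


XOR: 0000011110000

Burst at position 5, length 4


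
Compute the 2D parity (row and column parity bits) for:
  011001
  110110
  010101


Row parities: 101
Column parities: 111010

Row P: 101, Col P: 111010, Corner: 0


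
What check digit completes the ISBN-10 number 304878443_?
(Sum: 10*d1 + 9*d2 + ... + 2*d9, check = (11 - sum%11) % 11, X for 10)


Weighted sum: 234
234 mod 11 = 3

Check digit: 8


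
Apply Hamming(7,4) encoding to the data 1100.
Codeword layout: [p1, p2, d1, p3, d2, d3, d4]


Parity bits: p1=0, p2=1, p3=1

0111100


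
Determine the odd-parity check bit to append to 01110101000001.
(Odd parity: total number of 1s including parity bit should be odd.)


Number of 1s in data: 6
Parity bit: 1

1


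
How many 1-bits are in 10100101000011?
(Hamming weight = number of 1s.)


Counting 1s in 10100101000011

6


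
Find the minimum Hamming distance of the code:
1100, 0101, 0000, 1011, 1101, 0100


Comparing all pairs, minimum distance: 1
Can detect 0 errors, correct 0 errors

1


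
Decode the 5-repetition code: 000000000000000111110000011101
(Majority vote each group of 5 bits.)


Groups: 00000, 00000, 00000, 11111, 00000, 11101
Majority votes: 000101

000101


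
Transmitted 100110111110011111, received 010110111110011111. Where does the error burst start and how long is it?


XOR: 110000000000000000

Burst at position 0, length 2


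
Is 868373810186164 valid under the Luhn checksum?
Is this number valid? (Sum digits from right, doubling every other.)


Luhn sum = 69
69 mod 10 = 9

Invalid (Luhn sum mod 10 = 9)


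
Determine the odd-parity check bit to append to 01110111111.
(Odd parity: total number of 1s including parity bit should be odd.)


Number of 1s in data: 9
Parity bit: 0

0


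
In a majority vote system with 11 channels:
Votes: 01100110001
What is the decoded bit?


Ones: 5 out of 11
Threshold: 6

0 (5/11 voted 1)


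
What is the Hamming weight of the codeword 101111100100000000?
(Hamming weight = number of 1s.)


Counting 1s in 101111100100000000

7


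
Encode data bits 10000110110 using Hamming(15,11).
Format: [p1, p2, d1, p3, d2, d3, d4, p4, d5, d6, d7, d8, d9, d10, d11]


Parity bits: p1=1, p2=0, p3=0, p4=0

101000000110110


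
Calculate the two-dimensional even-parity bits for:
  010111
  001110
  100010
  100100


Row parities: 0100
Column parities: 011111

Row P: 0100, Col P: 011111, Corner: 1


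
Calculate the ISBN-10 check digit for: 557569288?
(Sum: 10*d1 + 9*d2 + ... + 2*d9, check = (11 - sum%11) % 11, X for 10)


Weighted sum: 315
315 mod 11 = 7

Check digit: 4


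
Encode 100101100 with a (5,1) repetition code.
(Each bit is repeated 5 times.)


Each bit -> 5 copies

111110000000000111110000011111111110000000000


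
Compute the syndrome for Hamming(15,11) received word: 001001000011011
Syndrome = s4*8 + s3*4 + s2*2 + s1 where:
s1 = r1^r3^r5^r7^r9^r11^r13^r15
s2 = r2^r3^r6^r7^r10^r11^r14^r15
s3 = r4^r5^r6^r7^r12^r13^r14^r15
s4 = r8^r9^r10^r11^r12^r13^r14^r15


s1=1, s2=1, s3=0, s4=0

Syndrome = 3 (error at position 3)


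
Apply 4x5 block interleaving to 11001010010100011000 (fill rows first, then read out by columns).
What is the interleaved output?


Matrix:
  11001
  01001
  01000
  11000
Read columns: 10011111000000001100

10011111000000001100


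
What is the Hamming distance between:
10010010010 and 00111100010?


XOR: 10101110000
Count of 1s: 5

5


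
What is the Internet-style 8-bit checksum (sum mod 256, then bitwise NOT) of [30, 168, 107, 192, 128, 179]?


Sum = 804 mod 256 = 36
Complement = 219

219


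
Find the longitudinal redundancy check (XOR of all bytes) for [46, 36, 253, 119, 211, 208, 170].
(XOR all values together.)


XOR chain: 46 ^ 36 ^ 253 ^ 119 ^ 211 ^ 208 ^ 170 = 41

41


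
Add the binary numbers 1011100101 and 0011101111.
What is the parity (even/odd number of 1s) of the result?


1011100101 = 741
0011101111 = 239
Sum = 980 = 1111010100
1s count = 6

even parity (6 ones in 1111010100)


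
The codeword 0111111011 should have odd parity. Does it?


Number of 1s: 8

No, parity error (8 ones)


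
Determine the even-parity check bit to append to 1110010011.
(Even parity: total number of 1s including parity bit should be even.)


Number of 1s in data: 6
Parity bit: 0

0


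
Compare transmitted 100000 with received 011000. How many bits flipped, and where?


XOR: 111000

3 error(s) at position(s): 0, 1, 2


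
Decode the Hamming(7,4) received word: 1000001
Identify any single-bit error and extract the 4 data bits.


Syndrome = 6: error at position 6

Data: 0011 (corrected bit 6)


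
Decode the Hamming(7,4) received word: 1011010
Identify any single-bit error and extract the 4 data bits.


Syndrome = 0: no error detected

Data: 1010 (no errors)


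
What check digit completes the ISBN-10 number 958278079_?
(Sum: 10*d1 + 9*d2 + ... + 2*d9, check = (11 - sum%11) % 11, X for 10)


Weighted sum: 334
334 mod 11 = 4

Check digit: 7


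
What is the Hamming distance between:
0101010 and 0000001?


XOR: 0101011
Count of 1s: 4

4


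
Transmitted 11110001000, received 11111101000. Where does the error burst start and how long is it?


XOR: 00001100000

Burst at position 4, length 2


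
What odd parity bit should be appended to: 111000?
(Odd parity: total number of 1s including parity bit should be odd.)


Number of 1s in data: 3
Parity bit: 0

0


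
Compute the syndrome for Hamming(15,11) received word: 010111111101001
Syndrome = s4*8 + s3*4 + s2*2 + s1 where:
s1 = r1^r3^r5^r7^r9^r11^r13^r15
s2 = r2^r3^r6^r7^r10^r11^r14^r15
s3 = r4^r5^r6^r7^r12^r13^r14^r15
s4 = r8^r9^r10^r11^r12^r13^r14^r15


s1=0, s2=1, s3=0, s4=1

Syndrome = 10 (error at position 10)


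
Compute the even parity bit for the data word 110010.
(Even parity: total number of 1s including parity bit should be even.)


Number of 1s in data: 3
Parity bit: 1

1


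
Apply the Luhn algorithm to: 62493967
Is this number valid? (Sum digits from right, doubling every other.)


Luhn sum = 47
47 mod 10 = 7

Invalid (Luhn sum mod 10 = 7)


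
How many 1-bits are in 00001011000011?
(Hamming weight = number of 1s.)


Counting 1s in 00001011000011

5


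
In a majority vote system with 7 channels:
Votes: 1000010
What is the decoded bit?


Ones: 2 out of 7
Threshold: 4

0 (2/7 voted 1)


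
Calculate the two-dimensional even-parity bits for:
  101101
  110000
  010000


Row parities: 001
Column parities: 001101

Row P: 001, Col P: 001101, Corner: 1


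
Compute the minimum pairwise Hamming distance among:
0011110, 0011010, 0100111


Comparing all pairs, minimum distance: 1
Can detect 0 errors, correct 0 errors

1


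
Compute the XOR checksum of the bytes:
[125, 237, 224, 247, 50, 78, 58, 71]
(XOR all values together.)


XOR chain: 125 ^ 237 ^ 224 ^ 247 ^ 50 ^ 78 ^ 58 ^ 71 = 134

134


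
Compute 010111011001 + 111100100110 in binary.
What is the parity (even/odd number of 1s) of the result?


010111011001 = 1497
111100100110 = 3878
Sum = 5375 = 1010011111111
1s count = 10

even parity (10 ones in 1010011111111)


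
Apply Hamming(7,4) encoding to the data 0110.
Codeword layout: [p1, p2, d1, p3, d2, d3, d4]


Parity bits: p1=1, p2=1, p3=0

1100110


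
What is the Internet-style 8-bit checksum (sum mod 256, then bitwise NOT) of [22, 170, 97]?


Sum = 289 mod 256 = 33
Complement = 222

222


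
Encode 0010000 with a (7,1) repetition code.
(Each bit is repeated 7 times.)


Each bit -> 7 copies

0000000000000011111110000000000000000000000000000


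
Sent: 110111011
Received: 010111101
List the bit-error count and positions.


XOR: 100000110

3 error(s) at position(s): 0, 6, 7


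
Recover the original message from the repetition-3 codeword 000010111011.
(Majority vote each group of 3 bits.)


Groups: 000, 010, 111, 011
Majority votes: 0011

0011


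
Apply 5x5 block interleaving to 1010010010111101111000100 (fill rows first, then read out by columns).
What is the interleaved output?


Matrix:
  10100
  10010
  11110
  11110
  00100
Read columns: 1111000110101110111000000

1111000110101110111000000


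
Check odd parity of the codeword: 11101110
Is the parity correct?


Number of 1s: 6

No, parity error (6 ones)


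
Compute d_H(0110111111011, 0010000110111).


XOR: 0100111001100
Count of 1s: 6

6


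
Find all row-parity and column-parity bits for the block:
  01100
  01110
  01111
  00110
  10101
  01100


Row parities: 010010
Column parities: 10010

Row P: 010010, Col P: 10010, Corner: 0


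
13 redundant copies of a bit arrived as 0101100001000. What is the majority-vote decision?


Ones: 4 out of 13
Threshold: 7

0 (4/13 voted 1)


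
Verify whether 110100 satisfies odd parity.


Number of 1s: 3

Yes, parity is correct (3 ones)


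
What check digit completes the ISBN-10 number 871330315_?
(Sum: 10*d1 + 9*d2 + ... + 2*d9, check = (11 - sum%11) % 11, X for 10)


Weighted sum: 215
215 mod 11 = 6

Check digit: 5


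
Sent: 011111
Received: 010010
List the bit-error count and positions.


XOR: 001101

3 error(s) at position(s): 2, 3, 5


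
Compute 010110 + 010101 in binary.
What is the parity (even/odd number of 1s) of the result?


010110 = 22
010101 = 21
Sum = 43 = 101011
1s count = 4

even parity (4 ones in 101011)


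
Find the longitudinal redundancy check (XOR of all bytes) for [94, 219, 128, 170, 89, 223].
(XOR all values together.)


XOR chain: 94 ^ 219 ^ 128 ^ 170 ^ 89 ^ 223 = 41

41


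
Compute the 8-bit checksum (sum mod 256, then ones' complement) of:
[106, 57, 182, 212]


Sum = 557 mod 256 = 45
Complement = 210

210


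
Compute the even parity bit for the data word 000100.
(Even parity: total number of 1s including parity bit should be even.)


Number of 1s in data: 1
Parity bit: 1

1


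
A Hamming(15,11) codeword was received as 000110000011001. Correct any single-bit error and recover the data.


Syndrome = 9: error at position 9

Data: 01001011001 (corrected bit 9)


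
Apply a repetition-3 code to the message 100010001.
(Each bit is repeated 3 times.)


Each bit -> 3 copies

111000000000111000000000111


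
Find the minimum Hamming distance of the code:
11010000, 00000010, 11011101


Comparing all pairs, minimum distance: 3
Can detect 2 errors, correct 1 errors

3


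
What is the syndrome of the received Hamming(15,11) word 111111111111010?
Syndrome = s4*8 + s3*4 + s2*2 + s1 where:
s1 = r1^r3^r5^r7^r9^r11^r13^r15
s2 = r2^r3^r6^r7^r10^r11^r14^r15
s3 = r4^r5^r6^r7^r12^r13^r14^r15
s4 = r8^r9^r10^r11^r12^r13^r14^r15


s1=0, s2=1, s3=0, s4=0

Syndrome = 2 (error at position 2)


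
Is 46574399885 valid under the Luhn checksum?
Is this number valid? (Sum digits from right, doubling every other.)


Luhn sum = 65
65 mod 10 = 5

Invalid (Luhn sum mod 10 = 5)


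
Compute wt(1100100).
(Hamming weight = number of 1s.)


Counting 1s in 1100100

3


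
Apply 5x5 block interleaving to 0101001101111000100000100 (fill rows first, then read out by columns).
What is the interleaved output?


Matrix:
  01010
  01101
  11100
  01000
  00100
Read columns: 0010011110011011000001000

0010011110011011000001000


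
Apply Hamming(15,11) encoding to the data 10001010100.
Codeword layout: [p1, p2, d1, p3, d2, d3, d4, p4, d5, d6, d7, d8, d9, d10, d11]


Parity bits: p1=0, p2=0, p3=1, p4=1

001100011010100


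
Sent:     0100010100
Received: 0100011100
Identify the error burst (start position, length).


XOR: 0000001000

Burst at position 6, length 1


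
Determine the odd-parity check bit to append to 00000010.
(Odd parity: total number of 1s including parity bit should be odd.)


Number of 1s in data: 1
Parity bit: 0

0


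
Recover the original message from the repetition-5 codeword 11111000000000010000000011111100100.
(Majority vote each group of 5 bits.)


Groups: 11111, 00000, 00000, 10000, 00001, 11111, 00100
Majority votes: 1000010

1000010


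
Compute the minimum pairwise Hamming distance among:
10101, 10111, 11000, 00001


Comparing all pairs, minimum distance: 1
Can detect 0 errors, correct 0 errors

1


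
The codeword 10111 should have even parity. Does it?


Number of 1s: 4

Yes, parity is correct (4 ones)


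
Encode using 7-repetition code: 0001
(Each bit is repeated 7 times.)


Each bit -> 7 copies

0000000000000000000001111111


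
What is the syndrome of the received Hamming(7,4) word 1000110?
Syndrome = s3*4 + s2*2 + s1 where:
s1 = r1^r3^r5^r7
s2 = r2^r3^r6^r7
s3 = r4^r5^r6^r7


s1=0, s2=1, s3=0

Syndrome = 2 (error at position 2)


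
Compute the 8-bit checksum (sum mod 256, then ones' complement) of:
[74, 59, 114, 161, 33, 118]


Sum = 559 mod 256 = 47
Complement = 208

208


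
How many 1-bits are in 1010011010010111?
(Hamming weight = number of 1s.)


Counting 1s in 1010011010010111

9


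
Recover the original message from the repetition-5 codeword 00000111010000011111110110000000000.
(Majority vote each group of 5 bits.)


Groups: 00000, 11101, 00000, 11111, 11011, 00000, 00000
Majority votes: 0101100

0101100


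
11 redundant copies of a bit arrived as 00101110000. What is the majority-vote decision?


Ones: 4 out of 11
Threshold: 6

0 (4/11 voted 1)


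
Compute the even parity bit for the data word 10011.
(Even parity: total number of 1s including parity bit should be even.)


Number of 1s in data: 3
Parity bit: 1

1


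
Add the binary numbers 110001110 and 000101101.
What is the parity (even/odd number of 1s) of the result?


110001110 = 398
000101101 = 45
Sum = 443 = 110111011
1s count = 7

odd parity (7 ones in 110111011)


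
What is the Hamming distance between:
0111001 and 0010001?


XOR: 0101000
Count of 1s: 2

2


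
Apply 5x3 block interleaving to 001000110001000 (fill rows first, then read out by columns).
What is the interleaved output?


Matrix:
  001
  000
  110
  001
  000
Read columns: 001000010010010

001000010010010


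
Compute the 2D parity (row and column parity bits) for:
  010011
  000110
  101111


Row parities: 101
Column parities: 111010

Row P: 101, Col P: 111010, Corner: 0


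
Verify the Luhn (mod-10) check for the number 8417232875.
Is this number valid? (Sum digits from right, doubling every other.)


Luhn sum = 49
49 mod 10 = 9

Invalid (Luhn sum mod 10 = 9)


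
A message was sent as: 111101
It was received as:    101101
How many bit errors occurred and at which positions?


XOR: 010000

1 error(s) at position(s): 1


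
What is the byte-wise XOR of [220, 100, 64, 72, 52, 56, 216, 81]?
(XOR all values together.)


XOR chain: 220 ^ 100 ^ 64 ^ 72 ^ 52 ^ 56 ^ 216 ^ 81 = 53

53


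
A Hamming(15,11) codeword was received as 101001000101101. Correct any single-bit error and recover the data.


Syndrome = 0: no error detected

Data: 10100101101 (no errors)


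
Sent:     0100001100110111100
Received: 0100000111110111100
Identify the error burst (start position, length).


XOR: 0000001011000000000

Burst at position 6, length 4


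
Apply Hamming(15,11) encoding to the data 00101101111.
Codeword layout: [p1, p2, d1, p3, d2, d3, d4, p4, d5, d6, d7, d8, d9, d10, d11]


Parity bits: p1=1, p2=0, p3=1, p4=0

100101001101111


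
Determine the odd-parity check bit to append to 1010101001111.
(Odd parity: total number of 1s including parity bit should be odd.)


Number of 1s in data: 8
Parity bit: 1

1


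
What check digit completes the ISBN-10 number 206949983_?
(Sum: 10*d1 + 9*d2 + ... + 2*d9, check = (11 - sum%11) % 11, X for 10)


Weighted sum: 266
266 mod 11 = 2

Check digit: 9


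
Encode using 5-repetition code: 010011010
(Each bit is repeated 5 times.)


Each bit -> 5 copies

000001111100000000001111111111000001111100000


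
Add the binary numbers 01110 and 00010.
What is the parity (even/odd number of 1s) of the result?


01110 = 14
00010 = 2
Sum = 16 = 10000
1s count = 1

odd parity (1 ones in 10000)


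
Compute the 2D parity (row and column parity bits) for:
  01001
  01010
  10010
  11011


Row parities: 0000
Column parities: 01010

Row P: 0000, Col P: 01010, Corner: 0


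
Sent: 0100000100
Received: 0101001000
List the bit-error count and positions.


XOR: 0001001100

3 error(s) at position(s): 3, 6, 7


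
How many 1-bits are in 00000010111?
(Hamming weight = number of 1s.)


Counting 1s in 00000010111

4


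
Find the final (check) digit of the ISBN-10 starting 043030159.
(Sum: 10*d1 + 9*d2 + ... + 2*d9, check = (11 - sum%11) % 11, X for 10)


Weighted sum: 115
115 mod 11 = 5

Check digit: 6


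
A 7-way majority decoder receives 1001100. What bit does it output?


Ones: 3 out of 7
Threshold: 4

0 (3/7 voted 1)


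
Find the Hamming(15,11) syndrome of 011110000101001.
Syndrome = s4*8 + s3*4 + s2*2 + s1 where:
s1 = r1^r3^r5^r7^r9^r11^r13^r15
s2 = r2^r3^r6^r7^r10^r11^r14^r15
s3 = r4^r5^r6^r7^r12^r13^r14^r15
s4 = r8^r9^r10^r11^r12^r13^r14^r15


s1=1, s2=0, s3=0, s4=1

Syndrome = 9 (error at position 9)
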